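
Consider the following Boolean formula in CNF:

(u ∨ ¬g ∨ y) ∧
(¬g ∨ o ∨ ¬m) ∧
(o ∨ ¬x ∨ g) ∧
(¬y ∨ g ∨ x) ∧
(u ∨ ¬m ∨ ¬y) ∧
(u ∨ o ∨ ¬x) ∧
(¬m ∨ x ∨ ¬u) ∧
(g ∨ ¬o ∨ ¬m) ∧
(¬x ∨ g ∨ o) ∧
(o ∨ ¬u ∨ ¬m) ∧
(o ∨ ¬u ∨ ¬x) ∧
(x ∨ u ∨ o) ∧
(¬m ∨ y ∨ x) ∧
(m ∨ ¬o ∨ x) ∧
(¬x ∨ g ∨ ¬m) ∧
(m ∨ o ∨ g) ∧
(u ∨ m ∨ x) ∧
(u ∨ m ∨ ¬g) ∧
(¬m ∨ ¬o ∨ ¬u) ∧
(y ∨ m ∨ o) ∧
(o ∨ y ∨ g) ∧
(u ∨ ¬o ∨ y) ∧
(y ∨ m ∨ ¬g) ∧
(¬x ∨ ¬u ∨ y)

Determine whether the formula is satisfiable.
Yes

Yes, the formula is satisfiable.

One satisfying assignment is: o=False, x=False, m=False, u=True, y=True, g=True

Verification: With this assignment, all 24 clauses evaluate to true.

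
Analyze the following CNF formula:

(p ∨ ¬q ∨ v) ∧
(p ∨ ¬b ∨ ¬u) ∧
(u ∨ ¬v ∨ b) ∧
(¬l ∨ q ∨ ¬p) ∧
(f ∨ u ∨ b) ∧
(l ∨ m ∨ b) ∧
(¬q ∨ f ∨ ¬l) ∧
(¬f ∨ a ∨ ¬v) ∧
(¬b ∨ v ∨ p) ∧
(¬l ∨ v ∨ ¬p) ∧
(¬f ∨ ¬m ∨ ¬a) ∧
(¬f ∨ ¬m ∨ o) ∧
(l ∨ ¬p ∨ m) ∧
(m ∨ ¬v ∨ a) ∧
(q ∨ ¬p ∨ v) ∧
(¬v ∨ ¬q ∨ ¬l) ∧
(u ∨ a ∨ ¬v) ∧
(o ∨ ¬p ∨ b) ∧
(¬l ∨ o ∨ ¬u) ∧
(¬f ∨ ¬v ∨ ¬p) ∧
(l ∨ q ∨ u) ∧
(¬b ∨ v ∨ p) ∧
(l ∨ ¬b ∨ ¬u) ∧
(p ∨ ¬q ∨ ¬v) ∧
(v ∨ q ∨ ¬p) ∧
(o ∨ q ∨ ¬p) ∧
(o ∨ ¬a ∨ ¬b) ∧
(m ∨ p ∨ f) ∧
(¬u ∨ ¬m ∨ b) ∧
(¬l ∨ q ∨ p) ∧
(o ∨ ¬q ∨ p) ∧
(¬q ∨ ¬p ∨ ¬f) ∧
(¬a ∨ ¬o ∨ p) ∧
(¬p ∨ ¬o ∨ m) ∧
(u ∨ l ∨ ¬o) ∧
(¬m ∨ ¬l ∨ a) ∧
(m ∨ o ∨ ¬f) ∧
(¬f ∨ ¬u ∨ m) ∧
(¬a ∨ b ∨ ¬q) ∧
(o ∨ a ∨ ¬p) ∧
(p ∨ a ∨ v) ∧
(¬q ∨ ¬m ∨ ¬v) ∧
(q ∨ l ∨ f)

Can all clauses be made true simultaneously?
No

No, the formula is not satisfiable.

No assignment of truth values to the variables can make all 43 clauses true simultaneously.

The formula is UNSAT (unsatisfiable).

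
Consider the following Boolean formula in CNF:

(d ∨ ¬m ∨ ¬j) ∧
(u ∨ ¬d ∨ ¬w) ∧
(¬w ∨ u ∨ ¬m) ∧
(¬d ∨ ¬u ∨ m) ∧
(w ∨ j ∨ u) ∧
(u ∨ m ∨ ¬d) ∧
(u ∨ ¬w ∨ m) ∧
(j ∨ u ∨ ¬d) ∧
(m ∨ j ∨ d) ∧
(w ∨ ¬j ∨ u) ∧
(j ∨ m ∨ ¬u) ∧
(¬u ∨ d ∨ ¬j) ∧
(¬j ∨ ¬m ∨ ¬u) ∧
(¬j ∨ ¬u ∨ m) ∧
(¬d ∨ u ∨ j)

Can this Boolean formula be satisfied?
Yes

Yes, the formula is satisfiable.

One satisfying assignment is: d=False, u=True, j=False, m=True, w=False

Verification: With this assignment, all 15 clauses evaluate to true.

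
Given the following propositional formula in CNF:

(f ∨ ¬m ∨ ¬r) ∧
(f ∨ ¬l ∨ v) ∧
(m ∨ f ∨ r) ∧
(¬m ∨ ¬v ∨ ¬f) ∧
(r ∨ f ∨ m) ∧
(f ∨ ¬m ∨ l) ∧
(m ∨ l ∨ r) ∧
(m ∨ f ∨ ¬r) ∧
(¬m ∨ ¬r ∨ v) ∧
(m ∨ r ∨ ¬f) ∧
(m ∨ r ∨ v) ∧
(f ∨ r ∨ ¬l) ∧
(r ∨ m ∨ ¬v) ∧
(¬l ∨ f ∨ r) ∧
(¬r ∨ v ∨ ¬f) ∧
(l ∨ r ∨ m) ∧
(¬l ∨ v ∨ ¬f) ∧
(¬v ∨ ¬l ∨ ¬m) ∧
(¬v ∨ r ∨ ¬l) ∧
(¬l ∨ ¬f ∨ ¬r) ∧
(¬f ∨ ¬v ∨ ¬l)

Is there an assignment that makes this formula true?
Yes

Yes, the formula is satisfiable.

One satisfying assignment is: m=True, v=False, r=False, f=True, l=False

Verification: With this assignment, all 21 clauses evaluate to true.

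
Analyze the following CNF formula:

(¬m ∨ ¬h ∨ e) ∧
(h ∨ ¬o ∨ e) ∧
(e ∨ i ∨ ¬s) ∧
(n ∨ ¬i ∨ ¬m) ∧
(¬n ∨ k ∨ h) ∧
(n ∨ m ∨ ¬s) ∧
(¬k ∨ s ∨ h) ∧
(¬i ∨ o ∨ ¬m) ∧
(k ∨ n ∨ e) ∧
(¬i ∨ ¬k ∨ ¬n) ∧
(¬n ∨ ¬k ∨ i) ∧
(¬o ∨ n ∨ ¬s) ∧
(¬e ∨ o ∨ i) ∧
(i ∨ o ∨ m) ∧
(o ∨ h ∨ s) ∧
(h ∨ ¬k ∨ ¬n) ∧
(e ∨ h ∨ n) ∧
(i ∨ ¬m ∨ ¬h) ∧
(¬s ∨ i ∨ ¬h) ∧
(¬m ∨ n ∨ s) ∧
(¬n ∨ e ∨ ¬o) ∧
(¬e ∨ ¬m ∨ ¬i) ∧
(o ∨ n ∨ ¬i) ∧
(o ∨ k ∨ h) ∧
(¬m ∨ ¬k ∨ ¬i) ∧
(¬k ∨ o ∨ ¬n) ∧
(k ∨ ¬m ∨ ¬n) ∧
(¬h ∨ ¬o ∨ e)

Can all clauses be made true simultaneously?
Yes

Yes, the formula is satisfiable.

One satisfying assignment is: o=True, n=False, m=False, k=False, s=False, i=False, h=False, e=True

Verification: With this assignment, all 28 clauses evaluate to true.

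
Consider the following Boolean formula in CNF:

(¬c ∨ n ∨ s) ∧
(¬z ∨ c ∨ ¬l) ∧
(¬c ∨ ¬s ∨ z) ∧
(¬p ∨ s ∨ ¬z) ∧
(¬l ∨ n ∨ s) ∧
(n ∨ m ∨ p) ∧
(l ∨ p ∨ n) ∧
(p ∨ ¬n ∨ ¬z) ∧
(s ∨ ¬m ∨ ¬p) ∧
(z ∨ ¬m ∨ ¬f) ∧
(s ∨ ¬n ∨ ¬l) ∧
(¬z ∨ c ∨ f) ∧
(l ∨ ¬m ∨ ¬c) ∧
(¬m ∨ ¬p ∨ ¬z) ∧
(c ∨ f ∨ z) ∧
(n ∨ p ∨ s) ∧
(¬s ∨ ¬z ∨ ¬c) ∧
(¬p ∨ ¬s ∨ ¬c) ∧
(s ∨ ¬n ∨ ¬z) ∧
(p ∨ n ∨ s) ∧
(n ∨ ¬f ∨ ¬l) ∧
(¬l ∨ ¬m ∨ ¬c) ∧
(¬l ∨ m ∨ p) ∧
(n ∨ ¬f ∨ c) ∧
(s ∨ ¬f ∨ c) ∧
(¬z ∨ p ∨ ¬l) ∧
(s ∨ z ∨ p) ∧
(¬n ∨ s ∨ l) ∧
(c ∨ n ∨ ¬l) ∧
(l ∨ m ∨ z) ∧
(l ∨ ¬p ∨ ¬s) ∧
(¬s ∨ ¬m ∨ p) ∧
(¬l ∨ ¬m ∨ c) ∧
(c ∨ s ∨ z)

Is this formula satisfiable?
Yes

Yes, the formula is satisfiable.

One satisfying assignment is: n=True, c=False, z=False, l=True, p=True, m=False, s=True, f=True

Verification: With this assignment, all 34 clauses evaluate to true.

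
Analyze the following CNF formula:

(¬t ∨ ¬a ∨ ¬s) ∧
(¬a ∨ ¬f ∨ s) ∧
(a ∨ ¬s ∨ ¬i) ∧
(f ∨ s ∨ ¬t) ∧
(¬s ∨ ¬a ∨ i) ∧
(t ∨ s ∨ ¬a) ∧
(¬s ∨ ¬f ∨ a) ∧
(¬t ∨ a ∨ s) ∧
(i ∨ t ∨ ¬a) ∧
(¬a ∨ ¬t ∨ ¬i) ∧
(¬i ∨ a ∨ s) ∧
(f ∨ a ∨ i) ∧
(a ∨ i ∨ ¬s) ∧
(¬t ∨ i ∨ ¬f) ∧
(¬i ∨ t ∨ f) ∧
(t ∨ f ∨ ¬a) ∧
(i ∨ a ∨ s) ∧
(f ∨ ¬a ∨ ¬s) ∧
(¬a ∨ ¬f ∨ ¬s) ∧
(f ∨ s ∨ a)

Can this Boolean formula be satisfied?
No

No, the formula is not satisfiable.

No assignment of truth values to the variables can make all 20 clauses true simultaneously.

The formula is UNSAT (unsatisfiable).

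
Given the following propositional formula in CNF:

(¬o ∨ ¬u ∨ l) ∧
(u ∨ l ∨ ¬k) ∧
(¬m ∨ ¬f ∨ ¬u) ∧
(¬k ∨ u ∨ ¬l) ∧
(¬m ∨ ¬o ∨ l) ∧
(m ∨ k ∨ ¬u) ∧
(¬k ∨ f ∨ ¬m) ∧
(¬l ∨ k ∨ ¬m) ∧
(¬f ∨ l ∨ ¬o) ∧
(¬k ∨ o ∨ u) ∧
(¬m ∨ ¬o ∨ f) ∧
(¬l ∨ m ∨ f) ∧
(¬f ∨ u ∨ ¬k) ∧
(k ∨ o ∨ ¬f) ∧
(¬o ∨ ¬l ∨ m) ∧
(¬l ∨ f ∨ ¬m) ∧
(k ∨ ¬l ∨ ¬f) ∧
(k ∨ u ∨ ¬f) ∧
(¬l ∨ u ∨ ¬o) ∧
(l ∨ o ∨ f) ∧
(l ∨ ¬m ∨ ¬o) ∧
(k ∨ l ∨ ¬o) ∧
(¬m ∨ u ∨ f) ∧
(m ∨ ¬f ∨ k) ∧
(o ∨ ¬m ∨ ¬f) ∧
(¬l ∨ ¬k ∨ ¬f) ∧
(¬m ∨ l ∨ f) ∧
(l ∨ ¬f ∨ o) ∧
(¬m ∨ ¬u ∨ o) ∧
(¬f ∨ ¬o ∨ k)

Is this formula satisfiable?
No

No, the formula is not satisfiable.

No assignment of truth values to the variables can make all 30 clauses true simultaneously.

The formula is UNSAT (unsatisfiable).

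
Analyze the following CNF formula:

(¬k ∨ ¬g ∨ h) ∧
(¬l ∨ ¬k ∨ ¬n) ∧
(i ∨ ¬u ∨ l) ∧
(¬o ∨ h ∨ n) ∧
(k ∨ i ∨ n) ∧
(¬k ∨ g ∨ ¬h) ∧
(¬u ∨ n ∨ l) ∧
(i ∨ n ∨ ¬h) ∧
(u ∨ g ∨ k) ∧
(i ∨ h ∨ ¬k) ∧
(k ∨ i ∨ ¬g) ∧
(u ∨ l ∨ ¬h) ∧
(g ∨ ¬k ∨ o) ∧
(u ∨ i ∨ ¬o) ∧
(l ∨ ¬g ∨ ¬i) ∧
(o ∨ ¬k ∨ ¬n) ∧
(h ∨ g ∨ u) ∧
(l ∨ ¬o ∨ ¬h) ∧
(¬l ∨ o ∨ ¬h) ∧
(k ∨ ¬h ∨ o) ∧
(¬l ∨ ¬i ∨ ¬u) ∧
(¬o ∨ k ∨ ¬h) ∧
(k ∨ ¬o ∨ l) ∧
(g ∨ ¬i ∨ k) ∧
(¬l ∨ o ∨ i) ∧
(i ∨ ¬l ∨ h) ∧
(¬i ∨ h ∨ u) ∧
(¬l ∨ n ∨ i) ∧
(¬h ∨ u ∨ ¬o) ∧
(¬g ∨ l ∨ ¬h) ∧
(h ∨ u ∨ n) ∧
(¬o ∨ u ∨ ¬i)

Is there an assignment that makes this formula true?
Yes

Yes, the formula is satisfiable.

One satisfying assignment is: n=True, o=True, g=False, i=True, l=False, u=True, k=True, h=False

Verification: With this assignment, all 32 clauses evaluate to true.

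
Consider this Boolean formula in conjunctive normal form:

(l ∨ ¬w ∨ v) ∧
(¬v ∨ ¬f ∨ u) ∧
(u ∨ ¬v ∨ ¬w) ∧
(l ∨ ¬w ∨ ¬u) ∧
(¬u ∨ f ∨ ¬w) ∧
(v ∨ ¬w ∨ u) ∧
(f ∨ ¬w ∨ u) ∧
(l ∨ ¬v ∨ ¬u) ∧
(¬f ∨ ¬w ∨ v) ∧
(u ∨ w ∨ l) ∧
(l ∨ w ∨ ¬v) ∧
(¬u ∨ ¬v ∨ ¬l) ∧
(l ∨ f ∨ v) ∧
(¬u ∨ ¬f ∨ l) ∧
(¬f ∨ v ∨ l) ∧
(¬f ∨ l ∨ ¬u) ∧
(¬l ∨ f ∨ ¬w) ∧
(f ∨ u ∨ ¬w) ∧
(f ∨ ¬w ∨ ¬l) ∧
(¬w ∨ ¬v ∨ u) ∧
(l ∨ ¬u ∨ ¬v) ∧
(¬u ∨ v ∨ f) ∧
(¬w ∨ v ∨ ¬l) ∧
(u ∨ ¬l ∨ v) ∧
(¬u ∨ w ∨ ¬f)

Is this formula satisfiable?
Yes

Yes, the formula is satisfiable.

One satisfying assignment is: u=False, w=False, f=False, l=True, v=True

Verification: With this assignment, all 25 clauses evaluate to true.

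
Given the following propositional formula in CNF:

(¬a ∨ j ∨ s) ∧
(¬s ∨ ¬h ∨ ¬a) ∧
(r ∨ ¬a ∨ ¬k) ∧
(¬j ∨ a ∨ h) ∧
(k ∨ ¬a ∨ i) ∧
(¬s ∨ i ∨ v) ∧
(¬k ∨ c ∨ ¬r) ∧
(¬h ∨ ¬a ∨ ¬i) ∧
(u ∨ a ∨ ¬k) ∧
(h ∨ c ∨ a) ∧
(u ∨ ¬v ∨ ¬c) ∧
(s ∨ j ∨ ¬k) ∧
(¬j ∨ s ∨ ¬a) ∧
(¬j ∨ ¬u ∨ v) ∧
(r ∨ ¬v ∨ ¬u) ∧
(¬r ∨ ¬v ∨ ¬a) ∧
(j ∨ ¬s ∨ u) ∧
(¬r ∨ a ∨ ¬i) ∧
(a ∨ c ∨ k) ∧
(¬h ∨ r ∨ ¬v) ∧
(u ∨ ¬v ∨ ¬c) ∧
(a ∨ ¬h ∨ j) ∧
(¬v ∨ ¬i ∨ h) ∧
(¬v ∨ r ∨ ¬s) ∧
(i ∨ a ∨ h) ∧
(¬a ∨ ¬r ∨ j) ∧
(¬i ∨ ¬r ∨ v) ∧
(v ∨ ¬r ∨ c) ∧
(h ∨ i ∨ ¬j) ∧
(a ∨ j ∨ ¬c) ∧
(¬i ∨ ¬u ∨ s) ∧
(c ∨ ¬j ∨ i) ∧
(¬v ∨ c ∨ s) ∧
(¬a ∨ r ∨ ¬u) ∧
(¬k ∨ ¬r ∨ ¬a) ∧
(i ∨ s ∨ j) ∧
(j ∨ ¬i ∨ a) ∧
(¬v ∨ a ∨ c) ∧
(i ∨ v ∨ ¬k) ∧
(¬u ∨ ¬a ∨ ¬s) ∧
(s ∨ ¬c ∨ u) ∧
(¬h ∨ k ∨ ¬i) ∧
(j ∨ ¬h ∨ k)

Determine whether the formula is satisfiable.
Yes

Yes, the formula is satisfiable.

One satisfying assignment is: c=False, a=True, r=False, j=True, v=False, i=True, u=False, h=False, s=True, k=False

Verification: With this assignment, all 43 clauses evaluate to true.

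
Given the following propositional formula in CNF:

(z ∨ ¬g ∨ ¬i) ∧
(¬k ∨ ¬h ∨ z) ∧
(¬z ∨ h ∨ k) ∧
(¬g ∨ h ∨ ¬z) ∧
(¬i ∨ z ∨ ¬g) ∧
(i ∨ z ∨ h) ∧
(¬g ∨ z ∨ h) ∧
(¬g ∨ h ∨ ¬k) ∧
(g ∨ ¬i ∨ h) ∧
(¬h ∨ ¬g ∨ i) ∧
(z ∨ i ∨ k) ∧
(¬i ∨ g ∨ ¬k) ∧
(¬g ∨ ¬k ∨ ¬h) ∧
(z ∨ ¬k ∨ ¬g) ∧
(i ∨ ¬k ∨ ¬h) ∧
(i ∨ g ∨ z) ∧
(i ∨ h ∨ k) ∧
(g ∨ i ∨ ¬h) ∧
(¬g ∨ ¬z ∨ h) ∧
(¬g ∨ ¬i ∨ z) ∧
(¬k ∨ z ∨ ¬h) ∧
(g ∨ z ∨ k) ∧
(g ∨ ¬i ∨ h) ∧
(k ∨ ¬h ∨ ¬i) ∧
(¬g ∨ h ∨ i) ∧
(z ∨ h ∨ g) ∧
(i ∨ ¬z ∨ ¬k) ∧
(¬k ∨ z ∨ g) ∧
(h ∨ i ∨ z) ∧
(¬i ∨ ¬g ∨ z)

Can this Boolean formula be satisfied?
No

No, the formula is not satisfiable.

No assignment of truth values to the variables can make all 30 clauses true simultaneously.

The formula is UNSAT (unsatisfiable).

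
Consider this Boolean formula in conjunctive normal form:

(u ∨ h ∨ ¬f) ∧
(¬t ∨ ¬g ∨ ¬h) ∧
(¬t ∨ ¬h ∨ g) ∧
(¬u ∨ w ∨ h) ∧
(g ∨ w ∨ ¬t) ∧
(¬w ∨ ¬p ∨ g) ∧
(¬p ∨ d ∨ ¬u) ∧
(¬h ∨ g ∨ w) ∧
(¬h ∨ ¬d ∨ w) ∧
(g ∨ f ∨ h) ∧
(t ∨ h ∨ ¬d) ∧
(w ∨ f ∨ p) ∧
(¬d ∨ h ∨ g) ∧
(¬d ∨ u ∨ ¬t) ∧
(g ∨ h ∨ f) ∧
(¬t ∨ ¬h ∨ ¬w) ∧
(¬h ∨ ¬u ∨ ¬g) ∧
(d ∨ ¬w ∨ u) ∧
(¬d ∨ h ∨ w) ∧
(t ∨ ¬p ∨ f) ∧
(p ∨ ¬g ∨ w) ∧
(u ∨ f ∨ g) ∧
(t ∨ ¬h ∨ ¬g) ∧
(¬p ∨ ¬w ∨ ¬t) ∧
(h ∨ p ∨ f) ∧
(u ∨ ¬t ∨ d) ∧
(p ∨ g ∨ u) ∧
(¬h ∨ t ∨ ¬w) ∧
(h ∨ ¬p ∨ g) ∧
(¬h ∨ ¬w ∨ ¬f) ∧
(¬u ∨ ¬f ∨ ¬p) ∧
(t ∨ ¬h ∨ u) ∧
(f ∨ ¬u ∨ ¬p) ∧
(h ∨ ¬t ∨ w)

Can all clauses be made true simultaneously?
Yes

Yes, the formula is satisfiable.

One satisfying assignment is: d=False, w=True, h=False, f=True, g=False, t=True, p=False, u=True

Verification: With this assignment, all 34 clauses evaluate to true.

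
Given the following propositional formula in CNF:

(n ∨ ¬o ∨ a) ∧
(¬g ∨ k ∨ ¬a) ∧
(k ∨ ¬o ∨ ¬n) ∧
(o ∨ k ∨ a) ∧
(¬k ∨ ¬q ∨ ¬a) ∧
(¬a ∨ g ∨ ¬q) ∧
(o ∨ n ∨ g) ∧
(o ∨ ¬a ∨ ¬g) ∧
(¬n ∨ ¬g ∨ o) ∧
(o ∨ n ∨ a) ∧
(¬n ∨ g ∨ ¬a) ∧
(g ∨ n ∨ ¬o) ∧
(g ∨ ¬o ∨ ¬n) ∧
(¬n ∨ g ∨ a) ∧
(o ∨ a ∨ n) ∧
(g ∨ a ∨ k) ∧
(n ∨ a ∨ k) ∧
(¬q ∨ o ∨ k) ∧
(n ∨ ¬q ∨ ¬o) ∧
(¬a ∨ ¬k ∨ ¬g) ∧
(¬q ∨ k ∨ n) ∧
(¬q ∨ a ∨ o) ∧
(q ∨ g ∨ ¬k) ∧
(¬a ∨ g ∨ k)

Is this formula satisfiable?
Yes

Yes, the formula is satisfiable.

One satisfying assignment is: g=True, o=True, q=False, k=True, n=True, a=False

Verification: With this assignment, all 24 clauses evaluate to true.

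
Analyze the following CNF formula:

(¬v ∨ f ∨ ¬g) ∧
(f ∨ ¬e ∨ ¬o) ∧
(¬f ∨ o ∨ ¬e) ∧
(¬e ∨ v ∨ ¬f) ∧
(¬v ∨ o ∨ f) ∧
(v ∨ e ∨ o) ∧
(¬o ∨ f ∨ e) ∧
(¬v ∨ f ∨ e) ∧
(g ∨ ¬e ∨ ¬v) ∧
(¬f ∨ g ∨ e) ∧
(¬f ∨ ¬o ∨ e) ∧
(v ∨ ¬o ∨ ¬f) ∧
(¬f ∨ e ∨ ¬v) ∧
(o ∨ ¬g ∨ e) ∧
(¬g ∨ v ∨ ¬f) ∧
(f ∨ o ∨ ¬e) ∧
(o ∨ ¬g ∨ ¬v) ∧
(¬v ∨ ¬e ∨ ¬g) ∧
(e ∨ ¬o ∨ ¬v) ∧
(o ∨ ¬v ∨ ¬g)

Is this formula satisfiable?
No

No, the formula is not satisfiable.

No assignment of truth values to the variables can make all 20 clauses true simultaneously.

The formula is UNSAT (unsatisfiable).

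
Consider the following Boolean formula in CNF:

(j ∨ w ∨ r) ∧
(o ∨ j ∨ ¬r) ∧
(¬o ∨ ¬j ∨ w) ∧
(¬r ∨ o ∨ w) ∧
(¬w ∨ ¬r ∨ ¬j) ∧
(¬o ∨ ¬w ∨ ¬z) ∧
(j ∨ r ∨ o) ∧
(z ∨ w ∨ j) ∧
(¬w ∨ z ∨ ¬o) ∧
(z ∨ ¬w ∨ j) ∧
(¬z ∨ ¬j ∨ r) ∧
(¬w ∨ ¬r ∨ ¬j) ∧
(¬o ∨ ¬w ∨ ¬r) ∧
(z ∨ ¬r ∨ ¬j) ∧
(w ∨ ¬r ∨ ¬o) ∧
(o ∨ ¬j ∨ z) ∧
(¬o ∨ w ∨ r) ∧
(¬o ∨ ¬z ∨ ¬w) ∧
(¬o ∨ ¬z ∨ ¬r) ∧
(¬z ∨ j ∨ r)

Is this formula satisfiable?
No

No, the formula is not satisfiable.

No assignment of truth values to the variables can make all 20 clauses true simultaneously.

The formula is UNSAT (unsatisfiable).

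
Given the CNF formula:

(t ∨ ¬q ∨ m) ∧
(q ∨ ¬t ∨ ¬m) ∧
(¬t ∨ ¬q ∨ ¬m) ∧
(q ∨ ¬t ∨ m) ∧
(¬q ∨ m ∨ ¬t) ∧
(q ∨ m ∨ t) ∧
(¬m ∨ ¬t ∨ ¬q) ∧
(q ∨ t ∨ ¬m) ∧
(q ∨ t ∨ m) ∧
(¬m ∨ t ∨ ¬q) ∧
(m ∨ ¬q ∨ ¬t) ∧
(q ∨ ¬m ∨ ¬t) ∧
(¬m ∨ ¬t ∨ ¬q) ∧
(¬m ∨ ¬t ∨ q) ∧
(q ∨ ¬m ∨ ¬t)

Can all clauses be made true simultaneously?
No

No, the formula is not satisfiable.

No assignment of truth values to the variables can make all 15 clauses true simultaneously.

The formula is UNSAT (unsatisfiable).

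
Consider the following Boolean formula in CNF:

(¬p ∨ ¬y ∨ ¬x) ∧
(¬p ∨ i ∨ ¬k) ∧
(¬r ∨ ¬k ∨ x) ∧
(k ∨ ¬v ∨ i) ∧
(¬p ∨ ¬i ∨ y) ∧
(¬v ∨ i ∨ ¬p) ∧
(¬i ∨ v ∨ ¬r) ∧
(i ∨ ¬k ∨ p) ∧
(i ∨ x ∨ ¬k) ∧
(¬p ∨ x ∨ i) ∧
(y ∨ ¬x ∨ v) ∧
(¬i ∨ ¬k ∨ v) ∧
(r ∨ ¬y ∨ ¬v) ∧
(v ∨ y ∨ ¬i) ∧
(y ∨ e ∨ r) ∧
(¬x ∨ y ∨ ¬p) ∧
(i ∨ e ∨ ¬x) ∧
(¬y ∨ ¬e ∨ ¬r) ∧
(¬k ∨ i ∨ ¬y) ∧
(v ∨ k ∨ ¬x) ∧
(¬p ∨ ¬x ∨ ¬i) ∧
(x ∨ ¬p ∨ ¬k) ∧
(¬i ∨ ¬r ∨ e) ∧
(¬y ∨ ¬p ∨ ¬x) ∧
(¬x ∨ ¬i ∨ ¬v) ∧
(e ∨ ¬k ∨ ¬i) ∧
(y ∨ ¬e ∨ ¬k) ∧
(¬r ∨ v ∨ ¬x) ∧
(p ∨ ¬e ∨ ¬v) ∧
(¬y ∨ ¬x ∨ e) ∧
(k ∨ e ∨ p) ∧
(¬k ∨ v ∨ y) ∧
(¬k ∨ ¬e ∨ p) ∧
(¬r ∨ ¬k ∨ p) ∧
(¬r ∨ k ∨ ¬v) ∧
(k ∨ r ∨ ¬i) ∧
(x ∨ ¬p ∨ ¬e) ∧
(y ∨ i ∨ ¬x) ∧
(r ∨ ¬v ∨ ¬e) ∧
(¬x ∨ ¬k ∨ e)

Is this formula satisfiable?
Yes

Yes, the formula is satisfiable.

One satisfying assignment is: k=False, e=True, x=False, i=False, r=False, p=False, y=False, v=False

Verification: With this assignment, all 40 clauses evaluate to true.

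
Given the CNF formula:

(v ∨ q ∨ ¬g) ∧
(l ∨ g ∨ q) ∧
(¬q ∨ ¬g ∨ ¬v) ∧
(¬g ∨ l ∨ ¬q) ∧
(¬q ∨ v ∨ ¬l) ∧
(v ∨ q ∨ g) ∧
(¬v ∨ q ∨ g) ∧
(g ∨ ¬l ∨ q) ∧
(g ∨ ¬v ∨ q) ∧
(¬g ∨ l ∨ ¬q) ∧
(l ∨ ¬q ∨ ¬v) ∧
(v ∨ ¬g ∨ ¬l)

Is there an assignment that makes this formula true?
Yes

Yes, the formula is satisfiable.

One satisfying assignment is: v=False, g=False, q=True, l=False

Verification: With this assignment, all 12 clauses evaluate to true.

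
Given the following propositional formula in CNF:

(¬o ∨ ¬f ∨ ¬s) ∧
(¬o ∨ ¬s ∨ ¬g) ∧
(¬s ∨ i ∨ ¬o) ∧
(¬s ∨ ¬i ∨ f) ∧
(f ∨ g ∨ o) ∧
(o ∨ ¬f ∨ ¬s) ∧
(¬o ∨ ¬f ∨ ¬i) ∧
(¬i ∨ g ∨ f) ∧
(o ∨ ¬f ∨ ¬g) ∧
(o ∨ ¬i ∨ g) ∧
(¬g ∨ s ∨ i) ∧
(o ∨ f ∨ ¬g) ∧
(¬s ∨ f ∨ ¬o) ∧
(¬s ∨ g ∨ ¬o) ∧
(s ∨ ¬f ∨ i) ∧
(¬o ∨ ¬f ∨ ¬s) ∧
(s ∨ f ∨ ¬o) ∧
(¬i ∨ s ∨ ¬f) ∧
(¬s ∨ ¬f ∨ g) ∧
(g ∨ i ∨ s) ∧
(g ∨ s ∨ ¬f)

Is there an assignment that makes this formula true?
No

No, the formula is not satisfiable.

No assignment of truth values to the variables can make all 21 clauses true simultaneously.

The formula is UNSAT (unsatisfiable).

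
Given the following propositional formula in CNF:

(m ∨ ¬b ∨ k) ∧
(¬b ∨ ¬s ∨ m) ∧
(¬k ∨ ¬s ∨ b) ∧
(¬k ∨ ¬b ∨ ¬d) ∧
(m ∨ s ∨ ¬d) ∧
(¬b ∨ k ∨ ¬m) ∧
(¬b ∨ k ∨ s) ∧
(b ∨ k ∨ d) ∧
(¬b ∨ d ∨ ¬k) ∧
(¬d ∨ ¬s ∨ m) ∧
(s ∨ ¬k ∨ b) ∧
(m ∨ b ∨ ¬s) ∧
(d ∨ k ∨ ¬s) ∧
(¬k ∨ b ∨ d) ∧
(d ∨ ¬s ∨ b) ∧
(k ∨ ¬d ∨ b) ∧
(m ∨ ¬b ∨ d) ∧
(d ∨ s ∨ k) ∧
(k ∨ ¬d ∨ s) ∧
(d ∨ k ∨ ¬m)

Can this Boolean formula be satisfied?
No

No, the formula is not satisfiable.

No assignment of truth values to the variables can make all 20 clauses true simultaneously.

The formula is UNSAT (unsatisfiable).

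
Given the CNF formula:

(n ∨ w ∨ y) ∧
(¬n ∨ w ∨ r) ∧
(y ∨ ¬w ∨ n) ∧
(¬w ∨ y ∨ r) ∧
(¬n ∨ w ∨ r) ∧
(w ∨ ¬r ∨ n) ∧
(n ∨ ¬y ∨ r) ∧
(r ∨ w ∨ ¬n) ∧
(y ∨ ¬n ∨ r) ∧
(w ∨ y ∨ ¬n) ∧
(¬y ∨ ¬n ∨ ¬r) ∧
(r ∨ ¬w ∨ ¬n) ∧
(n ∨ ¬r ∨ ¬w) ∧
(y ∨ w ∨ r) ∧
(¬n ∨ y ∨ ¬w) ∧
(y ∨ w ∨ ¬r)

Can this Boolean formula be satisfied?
No

No, the formula is not satisfiable.

No assignment of truth values to the variables can make all 16 clauses true simultaneously.

The formula is UNSAT (unsatisfiable).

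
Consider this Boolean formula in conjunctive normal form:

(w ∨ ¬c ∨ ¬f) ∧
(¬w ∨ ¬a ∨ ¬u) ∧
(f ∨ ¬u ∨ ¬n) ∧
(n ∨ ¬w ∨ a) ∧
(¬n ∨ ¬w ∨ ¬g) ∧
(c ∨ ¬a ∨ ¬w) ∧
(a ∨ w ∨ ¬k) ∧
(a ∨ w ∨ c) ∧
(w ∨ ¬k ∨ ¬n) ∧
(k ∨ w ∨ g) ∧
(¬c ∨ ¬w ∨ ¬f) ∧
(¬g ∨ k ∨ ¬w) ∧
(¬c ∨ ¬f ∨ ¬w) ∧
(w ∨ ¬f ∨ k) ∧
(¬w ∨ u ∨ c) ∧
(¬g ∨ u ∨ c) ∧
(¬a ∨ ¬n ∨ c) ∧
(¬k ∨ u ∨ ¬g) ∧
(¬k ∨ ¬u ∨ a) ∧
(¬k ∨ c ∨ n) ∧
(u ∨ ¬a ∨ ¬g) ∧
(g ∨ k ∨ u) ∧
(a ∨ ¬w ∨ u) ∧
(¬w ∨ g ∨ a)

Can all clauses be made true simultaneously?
Yes

Yes, the formula is satisfiable.

One satisfying assignment is: g=True, w=False, k=False, n=False, u=True, f=False, a=True, c=False

Verification: With this assignment, all 24 clauses evaluate to true.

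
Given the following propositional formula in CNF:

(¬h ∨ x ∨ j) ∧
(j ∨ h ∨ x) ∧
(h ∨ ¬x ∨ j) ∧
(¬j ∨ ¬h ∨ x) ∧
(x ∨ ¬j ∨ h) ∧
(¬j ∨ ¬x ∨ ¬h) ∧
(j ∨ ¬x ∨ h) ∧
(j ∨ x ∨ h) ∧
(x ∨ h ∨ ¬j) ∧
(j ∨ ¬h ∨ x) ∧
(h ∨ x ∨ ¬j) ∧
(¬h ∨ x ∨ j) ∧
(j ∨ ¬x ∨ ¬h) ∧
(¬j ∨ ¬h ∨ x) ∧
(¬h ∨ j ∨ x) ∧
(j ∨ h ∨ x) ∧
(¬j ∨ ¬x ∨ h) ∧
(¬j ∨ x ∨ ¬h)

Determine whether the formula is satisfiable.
No

No, the formula is not satisfiable.

No assignment of truth values to the variables can make all 18 clauses true simultaneously.

The formula is UNSAT (unsatisfiable).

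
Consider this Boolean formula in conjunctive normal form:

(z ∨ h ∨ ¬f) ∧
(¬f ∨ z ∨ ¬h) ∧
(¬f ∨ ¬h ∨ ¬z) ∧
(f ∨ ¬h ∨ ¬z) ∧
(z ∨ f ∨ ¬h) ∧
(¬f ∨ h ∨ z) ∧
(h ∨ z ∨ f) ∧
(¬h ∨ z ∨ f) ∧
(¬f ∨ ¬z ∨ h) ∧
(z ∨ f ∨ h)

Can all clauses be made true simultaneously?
Yes

Yes, the formula is satisfiable.

One satisfying assignment is: z=True, f=False, h=False

Verification: With this assignment, all 10 clauses evaluate to true.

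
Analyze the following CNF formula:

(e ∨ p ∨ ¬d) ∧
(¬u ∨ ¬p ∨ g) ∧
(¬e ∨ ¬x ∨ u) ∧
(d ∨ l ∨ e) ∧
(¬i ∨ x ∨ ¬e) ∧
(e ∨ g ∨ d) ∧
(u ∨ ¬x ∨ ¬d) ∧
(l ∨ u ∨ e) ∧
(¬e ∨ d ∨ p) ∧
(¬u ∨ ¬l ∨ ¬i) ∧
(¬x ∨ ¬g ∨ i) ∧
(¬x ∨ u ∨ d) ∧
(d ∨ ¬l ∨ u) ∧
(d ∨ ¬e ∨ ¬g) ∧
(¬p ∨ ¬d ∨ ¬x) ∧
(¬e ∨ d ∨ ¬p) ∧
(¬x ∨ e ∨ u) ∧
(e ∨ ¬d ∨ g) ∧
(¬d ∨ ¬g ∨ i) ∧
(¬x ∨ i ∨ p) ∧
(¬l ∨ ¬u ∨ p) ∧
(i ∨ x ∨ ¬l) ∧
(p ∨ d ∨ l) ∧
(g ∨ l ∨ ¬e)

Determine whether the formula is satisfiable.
Yes

Yes, the formula is satisfiable.

One satisfying assignment is: e=False, i=True, d=True, x=False, g=True, p=True, l=True, u=False

Verification: With this assignment, all 24 clauses evaluate to true.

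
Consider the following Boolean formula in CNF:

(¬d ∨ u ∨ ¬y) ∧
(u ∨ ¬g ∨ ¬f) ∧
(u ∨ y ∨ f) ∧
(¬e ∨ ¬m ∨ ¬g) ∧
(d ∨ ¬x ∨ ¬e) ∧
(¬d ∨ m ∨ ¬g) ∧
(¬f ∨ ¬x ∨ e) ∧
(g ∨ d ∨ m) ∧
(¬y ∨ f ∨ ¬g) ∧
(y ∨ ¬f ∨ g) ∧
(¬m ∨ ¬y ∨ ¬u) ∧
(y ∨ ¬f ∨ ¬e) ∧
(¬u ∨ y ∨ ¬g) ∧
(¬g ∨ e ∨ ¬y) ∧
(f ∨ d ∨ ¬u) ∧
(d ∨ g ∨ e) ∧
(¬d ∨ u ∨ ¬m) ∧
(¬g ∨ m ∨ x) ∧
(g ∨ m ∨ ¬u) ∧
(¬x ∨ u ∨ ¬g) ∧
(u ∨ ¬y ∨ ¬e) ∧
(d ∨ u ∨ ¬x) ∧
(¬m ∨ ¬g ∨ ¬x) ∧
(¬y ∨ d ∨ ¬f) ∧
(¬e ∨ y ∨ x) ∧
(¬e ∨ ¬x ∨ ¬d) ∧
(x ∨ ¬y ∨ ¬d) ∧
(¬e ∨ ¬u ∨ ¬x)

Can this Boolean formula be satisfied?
Yes

Yes, the formula is satisfiable.

One satisfying assignment is: d=True, u=True, x=False, y=False, f=False, e=False, m=True, g=False

Verification: With this assignment, all 28 clauses evaluate to true.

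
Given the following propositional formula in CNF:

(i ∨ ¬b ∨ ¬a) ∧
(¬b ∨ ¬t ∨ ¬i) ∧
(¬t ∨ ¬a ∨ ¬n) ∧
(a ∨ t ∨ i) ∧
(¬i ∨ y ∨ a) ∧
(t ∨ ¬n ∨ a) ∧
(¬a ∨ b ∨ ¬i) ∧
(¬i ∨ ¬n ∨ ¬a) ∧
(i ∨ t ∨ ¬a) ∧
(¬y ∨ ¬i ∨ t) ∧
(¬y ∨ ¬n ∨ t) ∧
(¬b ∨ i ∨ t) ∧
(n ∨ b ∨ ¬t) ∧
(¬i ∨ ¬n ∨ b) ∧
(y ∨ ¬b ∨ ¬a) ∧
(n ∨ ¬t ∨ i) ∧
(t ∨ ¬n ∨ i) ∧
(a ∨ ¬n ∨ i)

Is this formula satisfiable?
No

No, the formula is not satisfiable.

No assignment of truth values to the variables can make all 18 clauses true simultaneously.

The formula is UNSAT (unsatisfiable).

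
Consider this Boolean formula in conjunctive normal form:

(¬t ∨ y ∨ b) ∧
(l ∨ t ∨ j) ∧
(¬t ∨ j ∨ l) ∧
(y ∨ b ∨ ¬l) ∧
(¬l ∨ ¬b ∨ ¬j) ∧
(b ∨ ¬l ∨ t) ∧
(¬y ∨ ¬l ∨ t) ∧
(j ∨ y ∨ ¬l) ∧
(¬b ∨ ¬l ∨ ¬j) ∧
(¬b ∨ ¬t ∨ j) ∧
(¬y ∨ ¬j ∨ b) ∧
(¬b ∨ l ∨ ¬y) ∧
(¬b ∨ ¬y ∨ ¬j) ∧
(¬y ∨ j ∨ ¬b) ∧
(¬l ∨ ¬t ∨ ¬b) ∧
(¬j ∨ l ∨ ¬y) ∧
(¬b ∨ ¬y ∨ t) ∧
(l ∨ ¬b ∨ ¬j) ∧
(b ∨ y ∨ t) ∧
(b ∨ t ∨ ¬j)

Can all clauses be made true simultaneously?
Yes

Yes, the formula is satisfiable.

One satisfying assignment is: b=False, j=False, y=True, l=True, t=True

Verification: With this assignment, all 20 clauses evaluate to true.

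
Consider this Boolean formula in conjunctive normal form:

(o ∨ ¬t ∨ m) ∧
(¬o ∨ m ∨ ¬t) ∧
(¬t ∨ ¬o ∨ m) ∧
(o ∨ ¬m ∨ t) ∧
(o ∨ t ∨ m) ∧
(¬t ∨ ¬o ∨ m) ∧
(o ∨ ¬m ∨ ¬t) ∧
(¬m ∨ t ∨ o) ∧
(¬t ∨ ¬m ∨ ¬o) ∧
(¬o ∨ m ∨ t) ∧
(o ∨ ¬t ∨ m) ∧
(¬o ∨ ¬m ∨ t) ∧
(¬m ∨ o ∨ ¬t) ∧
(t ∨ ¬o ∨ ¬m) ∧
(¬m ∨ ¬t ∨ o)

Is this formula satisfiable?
No

No, the formula is not satisfiable.

No assignment of truth values to the variables can make all 15 clauses true simultaneously.

The formula is UNSAT (unsatisfiable).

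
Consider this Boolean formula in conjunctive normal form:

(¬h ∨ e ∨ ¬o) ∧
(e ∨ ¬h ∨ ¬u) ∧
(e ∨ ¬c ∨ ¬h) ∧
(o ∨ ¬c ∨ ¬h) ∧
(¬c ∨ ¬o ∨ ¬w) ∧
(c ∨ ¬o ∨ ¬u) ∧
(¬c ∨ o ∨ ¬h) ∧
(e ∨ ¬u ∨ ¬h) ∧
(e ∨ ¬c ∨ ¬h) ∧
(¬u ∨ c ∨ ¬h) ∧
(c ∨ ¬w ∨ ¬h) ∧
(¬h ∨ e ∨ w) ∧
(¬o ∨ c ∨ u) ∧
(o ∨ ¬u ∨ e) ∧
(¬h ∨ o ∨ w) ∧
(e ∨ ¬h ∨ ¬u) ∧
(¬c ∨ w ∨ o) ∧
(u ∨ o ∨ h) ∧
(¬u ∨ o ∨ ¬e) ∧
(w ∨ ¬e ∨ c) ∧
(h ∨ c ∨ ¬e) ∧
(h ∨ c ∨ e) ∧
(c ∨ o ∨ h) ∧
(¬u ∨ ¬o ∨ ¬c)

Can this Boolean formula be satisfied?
Yes

Yes, the formula is satisfiable.

One satisfying assignment is: h=False, w=False, e=False, o=True, u=False, c=True

Verification: With this assignment, all 24 clauses evaluate to true.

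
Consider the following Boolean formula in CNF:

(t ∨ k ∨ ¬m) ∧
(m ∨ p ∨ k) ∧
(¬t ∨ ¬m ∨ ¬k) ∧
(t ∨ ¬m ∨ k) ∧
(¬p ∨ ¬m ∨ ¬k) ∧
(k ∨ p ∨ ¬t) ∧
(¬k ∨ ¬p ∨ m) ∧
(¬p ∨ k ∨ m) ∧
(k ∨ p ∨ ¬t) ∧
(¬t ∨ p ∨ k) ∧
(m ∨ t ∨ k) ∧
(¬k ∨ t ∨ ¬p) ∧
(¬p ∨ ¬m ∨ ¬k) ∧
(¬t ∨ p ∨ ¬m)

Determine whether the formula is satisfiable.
Yes

Yes, the formula is satisfiable.

One satisfying assignment is: k=True, p=False, t=False, m=False

Verification: With this assignment, all 14 clauses evaluate to true.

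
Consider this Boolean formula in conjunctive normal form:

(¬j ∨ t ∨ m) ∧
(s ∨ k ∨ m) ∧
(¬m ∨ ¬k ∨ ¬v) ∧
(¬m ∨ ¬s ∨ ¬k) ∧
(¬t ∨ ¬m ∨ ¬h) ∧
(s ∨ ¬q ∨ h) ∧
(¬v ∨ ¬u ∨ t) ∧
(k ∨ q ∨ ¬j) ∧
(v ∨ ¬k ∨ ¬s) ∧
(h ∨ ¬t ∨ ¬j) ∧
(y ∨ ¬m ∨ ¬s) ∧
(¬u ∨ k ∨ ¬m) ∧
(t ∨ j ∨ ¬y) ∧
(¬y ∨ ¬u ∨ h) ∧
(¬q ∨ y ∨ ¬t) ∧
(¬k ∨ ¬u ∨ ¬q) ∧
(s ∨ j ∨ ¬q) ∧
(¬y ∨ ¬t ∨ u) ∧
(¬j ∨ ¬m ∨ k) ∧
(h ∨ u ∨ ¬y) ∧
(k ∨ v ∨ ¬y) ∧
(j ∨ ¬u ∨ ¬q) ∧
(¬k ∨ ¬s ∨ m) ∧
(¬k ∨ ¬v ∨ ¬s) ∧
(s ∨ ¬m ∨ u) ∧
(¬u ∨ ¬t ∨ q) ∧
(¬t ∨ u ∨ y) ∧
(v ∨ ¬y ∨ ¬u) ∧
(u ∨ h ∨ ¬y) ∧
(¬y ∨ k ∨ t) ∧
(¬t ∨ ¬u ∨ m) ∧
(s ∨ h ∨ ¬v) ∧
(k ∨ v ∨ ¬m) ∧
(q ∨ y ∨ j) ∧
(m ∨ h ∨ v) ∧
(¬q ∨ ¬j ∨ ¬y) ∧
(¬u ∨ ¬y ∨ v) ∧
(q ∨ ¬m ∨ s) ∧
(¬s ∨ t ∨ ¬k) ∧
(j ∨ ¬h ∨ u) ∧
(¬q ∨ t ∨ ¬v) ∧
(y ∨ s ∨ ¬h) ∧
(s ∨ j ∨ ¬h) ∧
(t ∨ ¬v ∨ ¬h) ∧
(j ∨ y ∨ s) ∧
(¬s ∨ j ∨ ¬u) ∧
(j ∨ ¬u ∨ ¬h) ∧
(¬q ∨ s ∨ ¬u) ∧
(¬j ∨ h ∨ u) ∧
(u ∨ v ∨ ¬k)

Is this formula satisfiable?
No

No, the formula is not satisfiable.

No assignment of truth values to the variables can make all 50 clauses true simultaneously.

The formula is UNSAT (unsatisfiable).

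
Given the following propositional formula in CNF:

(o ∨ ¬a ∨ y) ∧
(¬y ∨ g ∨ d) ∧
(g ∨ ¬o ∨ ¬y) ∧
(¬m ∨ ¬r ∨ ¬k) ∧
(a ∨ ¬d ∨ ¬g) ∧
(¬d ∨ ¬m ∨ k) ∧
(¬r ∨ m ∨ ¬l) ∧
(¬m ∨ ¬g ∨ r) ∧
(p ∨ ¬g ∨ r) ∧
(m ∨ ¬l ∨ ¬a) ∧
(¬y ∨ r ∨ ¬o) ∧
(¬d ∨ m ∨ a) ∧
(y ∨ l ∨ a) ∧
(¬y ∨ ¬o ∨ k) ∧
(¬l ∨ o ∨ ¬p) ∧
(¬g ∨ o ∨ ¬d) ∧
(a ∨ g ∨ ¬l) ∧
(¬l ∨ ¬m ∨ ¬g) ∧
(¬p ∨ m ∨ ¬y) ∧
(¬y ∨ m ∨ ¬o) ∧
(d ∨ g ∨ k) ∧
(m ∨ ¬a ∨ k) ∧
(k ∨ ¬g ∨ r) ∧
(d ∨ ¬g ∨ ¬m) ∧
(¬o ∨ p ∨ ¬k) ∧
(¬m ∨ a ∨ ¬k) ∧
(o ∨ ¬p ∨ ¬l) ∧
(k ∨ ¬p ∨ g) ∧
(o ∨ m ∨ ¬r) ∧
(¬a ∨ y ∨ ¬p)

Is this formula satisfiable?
Yes

Yes, the formula is satisfiable.

One satisfying assignment is: l=True, g=False, y=True, p=False, a=True, k=True, o=False, r=False, d=True, m=True

Verification: With this assignment, all 30 clauses evaluate to true.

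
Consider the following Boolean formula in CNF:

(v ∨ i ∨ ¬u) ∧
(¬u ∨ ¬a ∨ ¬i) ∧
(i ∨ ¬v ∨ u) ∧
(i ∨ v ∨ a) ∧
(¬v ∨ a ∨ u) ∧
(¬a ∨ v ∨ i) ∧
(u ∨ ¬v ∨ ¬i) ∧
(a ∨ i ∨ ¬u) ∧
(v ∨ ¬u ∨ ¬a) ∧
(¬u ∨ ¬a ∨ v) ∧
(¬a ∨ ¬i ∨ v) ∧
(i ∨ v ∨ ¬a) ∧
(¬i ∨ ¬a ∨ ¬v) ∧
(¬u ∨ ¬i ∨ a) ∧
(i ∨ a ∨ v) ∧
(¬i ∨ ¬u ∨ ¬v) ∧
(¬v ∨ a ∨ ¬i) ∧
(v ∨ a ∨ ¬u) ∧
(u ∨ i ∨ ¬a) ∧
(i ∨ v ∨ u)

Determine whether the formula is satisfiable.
Yes

Yes, the formula is satisfiable.

One satisfying assignment is: i=True, u=False, a=False, v=False

Verification: With this assignment, all 20 clauses evaluate to true.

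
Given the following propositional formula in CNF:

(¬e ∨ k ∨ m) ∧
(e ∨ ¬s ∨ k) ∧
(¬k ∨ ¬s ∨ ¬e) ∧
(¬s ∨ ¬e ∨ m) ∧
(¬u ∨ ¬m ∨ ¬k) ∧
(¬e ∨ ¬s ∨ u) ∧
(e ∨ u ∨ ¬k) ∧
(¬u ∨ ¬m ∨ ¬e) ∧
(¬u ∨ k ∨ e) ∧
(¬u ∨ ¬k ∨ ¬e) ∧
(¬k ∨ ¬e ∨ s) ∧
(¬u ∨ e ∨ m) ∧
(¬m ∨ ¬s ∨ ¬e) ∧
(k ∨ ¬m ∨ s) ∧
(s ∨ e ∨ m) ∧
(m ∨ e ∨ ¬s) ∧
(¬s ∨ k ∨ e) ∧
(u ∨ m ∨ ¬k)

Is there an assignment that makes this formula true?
No

No, the formula is not satisfiable.

No assignment of truth values to the variables can make all 18 clauses true simultaneously.

The formula is UNSAT (unsatisfiable).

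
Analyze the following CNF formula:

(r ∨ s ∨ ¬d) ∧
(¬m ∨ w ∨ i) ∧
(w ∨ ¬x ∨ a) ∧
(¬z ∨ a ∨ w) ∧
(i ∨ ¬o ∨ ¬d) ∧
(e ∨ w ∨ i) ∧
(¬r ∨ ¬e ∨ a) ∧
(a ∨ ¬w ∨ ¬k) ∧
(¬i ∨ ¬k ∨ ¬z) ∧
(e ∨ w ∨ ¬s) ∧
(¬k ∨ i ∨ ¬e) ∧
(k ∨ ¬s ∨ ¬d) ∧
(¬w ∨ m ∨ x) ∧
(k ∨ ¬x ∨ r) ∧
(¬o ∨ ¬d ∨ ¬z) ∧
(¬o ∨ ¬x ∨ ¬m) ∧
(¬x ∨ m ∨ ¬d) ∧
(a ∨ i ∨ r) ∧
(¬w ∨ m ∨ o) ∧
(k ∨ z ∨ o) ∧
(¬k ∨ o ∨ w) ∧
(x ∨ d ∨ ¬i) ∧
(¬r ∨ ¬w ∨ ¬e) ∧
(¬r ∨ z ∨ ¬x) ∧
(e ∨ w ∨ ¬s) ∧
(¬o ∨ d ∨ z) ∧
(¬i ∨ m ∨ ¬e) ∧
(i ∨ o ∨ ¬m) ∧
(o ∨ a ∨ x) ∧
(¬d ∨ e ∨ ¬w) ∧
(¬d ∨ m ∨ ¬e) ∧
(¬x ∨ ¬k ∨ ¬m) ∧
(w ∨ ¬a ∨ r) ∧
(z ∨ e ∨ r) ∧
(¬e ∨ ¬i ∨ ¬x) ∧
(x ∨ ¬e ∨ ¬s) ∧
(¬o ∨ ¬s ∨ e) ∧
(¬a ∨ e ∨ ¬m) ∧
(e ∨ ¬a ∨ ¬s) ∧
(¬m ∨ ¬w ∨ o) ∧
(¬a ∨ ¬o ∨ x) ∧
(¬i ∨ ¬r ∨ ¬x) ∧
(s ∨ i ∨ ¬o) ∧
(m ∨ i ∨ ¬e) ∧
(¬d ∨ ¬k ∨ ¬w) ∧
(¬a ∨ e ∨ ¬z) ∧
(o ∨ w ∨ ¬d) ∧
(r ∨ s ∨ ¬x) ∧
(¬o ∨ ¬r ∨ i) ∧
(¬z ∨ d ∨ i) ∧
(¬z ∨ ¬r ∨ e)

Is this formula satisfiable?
Yes

Yes, the formula is satisfiable.

One satisfying assignment is: e=False, r=True, o=True, s=False, k=False, i=True, x=False, z=False, d=True, m=False, a=False, w=False

Verification: With this assignment, all 51 clauses evaluate to true.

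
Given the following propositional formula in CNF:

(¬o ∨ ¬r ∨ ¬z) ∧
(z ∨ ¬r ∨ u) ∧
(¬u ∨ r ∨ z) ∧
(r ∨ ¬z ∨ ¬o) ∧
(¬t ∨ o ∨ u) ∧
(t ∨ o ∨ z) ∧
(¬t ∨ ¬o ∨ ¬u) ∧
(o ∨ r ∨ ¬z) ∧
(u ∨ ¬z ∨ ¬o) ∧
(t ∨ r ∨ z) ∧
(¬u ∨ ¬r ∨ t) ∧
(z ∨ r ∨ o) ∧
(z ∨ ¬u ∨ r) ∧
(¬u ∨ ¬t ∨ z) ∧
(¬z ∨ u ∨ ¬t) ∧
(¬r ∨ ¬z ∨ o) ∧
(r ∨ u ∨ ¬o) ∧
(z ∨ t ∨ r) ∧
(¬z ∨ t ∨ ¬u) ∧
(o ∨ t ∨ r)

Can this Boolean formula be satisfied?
No

No, the formula is not satisfiable.

No assignment of truth values to the variables can make all 20 clauses true simultaneously.

The formula is UNSAT (unsatisfiable).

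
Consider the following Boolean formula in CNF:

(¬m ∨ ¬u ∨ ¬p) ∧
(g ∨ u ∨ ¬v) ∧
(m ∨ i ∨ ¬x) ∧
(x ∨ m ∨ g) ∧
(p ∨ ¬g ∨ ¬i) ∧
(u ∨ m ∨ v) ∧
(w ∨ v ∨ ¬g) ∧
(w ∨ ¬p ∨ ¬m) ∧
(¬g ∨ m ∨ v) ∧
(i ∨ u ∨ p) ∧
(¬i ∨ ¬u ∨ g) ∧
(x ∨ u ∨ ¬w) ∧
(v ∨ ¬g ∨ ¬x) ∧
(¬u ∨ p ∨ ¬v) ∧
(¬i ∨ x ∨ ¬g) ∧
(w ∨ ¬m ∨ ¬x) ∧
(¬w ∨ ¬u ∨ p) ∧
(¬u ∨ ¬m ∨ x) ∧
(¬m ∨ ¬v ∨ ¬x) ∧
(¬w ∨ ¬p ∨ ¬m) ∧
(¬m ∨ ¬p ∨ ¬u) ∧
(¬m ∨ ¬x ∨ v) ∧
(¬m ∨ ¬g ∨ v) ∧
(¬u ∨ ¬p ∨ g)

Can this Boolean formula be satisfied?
Yes

Yes, the formula is satisfiable.

One satisfying assignment is: m=False, g=True, v=True, w=False, p=True, u=False, x=False, i=False

Verification: With this assignment, all 24 clauses evaluate to true.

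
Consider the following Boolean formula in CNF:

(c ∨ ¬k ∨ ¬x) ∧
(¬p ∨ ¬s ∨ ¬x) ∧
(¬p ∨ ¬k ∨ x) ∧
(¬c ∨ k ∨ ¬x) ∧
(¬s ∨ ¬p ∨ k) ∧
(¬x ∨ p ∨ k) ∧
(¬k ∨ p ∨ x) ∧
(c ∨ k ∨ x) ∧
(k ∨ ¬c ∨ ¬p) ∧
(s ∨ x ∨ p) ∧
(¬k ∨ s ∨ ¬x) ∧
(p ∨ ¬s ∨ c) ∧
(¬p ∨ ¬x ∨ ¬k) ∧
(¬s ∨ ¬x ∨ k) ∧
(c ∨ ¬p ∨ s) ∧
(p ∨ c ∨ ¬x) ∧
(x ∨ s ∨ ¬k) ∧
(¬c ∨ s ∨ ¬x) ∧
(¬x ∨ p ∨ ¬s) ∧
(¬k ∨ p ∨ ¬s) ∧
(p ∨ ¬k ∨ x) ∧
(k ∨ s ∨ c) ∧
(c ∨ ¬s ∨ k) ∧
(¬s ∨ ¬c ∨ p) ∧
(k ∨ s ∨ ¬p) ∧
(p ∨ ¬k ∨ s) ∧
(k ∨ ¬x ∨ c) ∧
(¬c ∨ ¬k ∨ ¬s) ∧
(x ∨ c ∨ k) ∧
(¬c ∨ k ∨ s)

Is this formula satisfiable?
No

No, the formula is not satisfiable.

No assignment of truth values to the variables can make all 30 clauses true simultaneously.

The formula is UNSAT (unsatisfiable).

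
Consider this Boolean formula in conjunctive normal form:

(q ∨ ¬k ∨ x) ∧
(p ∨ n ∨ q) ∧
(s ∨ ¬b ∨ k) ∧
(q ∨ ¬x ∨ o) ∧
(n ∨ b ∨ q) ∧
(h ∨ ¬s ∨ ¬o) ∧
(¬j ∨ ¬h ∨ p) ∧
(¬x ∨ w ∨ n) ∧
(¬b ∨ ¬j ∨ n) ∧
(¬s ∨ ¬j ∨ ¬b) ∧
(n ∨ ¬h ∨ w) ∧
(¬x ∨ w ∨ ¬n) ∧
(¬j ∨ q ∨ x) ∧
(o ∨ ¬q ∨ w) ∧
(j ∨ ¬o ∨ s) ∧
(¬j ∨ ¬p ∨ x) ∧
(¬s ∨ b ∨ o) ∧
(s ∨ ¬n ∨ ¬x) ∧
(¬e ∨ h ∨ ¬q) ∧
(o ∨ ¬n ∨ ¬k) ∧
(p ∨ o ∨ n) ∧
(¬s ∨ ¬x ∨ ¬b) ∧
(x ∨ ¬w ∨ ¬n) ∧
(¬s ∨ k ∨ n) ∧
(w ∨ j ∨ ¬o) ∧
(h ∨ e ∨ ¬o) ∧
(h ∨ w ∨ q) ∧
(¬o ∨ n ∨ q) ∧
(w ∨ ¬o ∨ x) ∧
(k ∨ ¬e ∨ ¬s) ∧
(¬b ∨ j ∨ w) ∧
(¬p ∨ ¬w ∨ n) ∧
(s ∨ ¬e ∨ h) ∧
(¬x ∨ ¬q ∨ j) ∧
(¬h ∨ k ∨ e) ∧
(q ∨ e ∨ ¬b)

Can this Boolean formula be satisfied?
Yes

Yes, the formula is satisfiable.

One satisfying assignment is: p=False, s=True, n=False, x=False, k=True, e=False, o=True, h=True, q=True, j=False, b=True, w=True

Verification: With this assignment, all 36 clauses evaluate to true.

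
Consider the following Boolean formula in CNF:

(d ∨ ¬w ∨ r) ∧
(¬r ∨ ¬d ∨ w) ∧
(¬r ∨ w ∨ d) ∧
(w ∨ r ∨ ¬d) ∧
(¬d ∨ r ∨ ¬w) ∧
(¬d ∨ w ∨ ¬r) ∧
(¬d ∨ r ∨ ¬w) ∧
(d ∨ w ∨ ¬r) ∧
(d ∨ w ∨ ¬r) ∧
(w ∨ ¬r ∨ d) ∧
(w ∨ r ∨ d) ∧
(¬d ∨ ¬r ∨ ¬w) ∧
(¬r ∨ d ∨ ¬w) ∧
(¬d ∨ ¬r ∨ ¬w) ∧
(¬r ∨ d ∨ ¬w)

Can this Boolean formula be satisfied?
No

No, the formula is not satisfiable.

No assignment of truth values to the variables can make all 15 clauses true simultaneously.

The formula is UNSAT (unsatisfiable).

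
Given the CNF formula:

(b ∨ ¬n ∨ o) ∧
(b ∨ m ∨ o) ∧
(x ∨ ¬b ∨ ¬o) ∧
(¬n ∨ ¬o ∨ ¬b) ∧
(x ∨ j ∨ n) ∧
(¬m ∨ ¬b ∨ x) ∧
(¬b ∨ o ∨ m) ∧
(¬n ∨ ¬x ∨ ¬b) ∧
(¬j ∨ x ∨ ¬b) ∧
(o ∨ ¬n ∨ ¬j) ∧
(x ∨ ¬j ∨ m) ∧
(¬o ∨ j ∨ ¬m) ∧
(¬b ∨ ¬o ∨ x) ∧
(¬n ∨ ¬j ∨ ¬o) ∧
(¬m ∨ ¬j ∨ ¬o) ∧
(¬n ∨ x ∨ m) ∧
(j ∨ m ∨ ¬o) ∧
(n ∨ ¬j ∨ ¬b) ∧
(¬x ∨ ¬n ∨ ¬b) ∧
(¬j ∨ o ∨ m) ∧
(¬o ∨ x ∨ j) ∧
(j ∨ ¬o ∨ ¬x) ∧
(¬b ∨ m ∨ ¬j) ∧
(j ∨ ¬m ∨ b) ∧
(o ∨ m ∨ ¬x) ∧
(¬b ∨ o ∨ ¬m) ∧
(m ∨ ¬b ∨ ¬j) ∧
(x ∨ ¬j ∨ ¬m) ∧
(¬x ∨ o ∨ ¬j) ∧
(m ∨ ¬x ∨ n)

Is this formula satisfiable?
No

No, the formula is not satisfiable.

No assignment of truth values to the variables can make all 30 clauses true simultaneously.

The formula is UNSAT (unsatisfiable).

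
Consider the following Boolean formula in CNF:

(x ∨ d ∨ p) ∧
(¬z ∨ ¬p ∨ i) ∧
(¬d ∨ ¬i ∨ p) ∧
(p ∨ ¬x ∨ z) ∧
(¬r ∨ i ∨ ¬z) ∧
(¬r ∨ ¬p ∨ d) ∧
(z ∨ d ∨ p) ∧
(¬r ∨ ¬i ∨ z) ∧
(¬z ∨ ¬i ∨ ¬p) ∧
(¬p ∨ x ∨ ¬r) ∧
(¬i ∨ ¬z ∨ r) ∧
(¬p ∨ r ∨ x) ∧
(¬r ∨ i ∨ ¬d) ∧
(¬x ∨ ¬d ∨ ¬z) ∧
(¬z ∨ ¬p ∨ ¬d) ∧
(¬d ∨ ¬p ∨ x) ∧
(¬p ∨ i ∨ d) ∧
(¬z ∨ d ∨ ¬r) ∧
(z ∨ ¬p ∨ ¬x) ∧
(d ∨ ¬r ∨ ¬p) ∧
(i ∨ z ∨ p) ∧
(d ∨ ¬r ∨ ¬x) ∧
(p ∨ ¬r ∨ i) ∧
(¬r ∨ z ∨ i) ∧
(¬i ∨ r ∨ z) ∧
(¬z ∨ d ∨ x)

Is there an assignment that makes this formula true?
Yes

Yes, the formula is satisfiable.

One satisfying assignment is: r=False, i=False, z=True, x=True, d=False, p=False

Verification: With this assignment, all 26 clauses evaluate to true.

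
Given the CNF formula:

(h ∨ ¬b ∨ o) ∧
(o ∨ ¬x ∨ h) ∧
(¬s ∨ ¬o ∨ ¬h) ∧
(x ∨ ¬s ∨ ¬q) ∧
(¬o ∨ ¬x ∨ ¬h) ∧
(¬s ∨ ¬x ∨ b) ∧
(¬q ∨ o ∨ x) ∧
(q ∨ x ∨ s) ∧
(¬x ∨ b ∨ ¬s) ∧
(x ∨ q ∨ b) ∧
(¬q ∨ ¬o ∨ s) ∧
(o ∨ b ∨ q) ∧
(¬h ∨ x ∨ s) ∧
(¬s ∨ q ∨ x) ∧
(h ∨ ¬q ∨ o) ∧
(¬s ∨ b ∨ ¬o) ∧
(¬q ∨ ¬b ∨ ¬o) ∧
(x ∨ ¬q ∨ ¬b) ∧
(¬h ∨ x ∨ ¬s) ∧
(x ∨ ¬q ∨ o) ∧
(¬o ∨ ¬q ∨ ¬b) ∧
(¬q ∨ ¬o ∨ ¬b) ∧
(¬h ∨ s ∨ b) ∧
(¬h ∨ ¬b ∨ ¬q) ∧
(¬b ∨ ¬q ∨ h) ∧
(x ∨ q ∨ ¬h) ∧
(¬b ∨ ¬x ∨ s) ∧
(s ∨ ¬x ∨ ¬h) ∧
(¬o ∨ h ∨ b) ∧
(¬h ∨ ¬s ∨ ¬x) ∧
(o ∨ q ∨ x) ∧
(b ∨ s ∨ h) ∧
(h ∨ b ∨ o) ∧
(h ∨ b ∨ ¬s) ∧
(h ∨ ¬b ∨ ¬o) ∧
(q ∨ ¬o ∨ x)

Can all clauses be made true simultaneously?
No

No, the formula is not satisfiable.

No assignment of truth values to the variables can make all 36 clauses true simultaneously.

The formula is UNSAT (unsatisfiable).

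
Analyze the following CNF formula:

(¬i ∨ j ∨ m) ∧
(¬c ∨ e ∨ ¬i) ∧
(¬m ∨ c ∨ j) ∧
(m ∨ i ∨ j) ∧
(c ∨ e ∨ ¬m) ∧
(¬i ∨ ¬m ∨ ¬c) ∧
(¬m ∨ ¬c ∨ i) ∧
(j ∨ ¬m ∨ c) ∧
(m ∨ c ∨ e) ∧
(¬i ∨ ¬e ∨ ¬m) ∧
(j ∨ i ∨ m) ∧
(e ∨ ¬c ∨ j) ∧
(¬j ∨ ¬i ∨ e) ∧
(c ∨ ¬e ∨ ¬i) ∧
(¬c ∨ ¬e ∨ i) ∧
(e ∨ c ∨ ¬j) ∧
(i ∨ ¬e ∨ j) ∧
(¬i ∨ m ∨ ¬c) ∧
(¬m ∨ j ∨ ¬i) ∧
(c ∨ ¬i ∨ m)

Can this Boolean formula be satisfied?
Yes

Yes, the formula is satisfiable.

One satisfying assignment is: c=False, i=False, m=False, j=True, e=True

Verification: With this assignment, all 20 clauses evaluate to true.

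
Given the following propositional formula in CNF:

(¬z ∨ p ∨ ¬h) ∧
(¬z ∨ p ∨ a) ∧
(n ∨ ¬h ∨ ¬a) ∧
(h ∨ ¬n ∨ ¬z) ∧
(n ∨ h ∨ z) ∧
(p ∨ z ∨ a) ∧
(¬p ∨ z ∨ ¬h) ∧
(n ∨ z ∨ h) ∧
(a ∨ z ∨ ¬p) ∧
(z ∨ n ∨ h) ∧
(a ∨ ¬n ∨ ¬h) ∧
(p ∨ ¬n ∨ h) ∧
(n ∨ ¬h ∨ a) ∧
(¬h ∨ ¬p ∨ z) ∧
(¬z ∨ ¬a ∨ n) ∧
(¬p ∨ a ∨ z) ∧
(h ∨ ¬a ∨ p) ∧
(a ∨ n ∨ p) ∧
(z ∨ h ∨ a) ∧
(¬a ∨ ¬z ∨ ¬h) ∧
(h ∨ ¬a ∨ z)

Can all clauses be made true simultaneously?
Yes

Yes, the formula is satisfiable.

One satisfying assignment is: a=True, z=False, p=False, h=True, n=True

Verification: With this assignment, all 21 clauses evaluate to true.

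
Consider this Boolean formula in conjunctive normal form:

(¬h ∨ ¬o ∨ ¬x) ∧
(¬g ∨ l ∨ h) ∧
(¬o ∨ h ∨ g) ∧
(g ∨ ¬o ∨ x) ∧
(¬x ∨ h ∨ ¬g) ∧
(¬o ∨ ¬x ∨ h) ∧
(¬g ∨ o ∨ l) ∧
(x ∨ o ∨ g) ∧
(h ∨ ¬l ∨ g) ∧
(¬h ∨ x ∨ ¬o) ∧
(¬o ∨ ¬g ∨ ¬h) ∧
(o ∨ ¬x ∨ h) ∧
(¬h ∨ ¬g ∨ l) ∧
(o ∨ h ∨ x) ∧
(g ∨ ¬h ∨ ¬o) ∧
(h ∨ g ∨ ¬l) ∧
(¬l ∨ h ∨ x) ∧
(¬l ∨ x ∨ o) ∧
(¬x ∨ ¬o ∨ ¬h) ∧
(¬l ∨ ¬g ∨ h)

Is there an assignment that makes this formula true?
Yes

Yes, the formula is satisfiable.

One satisfying assignment is: h=True, g=True, o=False, x=True, l=True

Verification: With this assignment, all 20 clauses evaluate to true.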